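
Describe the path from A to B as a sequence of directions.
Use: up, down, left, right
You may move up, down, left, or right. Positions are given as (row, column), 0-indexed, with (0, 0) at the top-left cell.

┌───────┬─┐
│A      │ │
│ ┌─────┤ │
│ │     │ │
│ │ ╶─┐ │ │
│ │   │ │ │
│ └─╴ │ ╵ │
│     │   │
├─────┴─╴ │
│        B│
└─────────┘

Finding the path and converting it to directions:
Path through cells: (0,0) → (1,0) → (2,0) → (3,0) → (3,1) → (3,2) → (2,2) → (2,1) → (1,1) → (1,2) → (1,3) → (2,3) → (3,3) → (3,4) → (4,4)
Directions: down, down, down, right, right, up, left, up, right, right, down, down, right, down

Solution:

┌───────┬─┐
│A      │ │
│ ┌─────┤ │
│↓│↱ → ↓│ │
│ │ ╶─┐ │ │
│↓│↑ ↰│↓│ │
│ └─╴ │ ╵ │
│↳ → ↑│↳ ↓│
├─────┴─╴ │
│        B│
└─────────┘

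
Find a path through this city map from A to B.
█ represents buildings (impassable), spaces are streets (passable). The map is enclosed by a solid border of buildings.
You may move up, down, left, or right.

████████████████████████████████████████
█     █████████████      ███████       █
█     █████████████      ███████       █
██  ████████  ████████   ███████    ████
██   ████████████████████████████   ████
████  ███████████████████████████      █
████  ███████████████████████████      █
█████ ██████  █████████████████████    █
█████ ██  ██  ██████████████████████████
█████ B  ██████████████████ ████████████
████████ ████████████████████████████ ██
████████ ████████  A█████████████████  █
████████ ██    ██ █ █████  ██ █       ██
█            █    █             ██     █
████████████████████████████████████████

Finding the shortest path from A to B:
Movement: cardinal only
Path length: 21 steps
Directions: left → left → down → down → left → left → left → up → left → left → down → left → left → left → left → up → up → up → up → left → left

Solution:

████████████████████████████████████████
█     █████████████      ███████       █
█     █████████████      ███████       █
██  ████████  ████████   ███████    ████
██   ████████████████████████████   ████
████  ███████████████████████████      █
████  ███████████████████████████      █
█████ ██████  █████████████████████    █
█████ ██  ██  ██████████████████████████
█████ B←↰██████████████████ ████████████
████████↑████████████████████████████ ██
████████↑████████↓←A█████████████████  █
████████↑██ ↓←↰██↓█ █████  ██ █       ██
█       ↑←←←↲█↑←←↲█             ██     █
████████████████████████████████████████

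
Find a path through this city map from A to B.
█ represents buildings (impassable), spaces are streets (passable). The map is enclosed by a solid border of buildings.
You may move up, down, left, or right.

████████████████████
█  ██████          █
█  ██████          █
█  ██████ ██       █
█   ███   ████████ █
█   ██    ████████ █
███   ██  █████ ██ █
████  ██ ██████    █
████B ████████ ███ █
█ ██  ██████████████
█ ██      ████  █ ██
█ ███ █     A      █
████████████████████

Finding the shortest path from A to B:
Movement: cardinal only
Path length: 11 steps
Directions: left → left → left → up → left → left → left → left → up → up → left

Solution:

████████████████████
█  ██████          █
█  ██████          █
█  ██████ ██       █
█   ███   ████████ █
█   ██    ████████ █
███   ██  █████ ██ █
████  ██ ██████    █
████B↰████████ ███ █
█ ██ ↑██████████████
█ ██ ↑←←←↰████  █ ██
█ ███ █  ↑←←A      █
████████████████████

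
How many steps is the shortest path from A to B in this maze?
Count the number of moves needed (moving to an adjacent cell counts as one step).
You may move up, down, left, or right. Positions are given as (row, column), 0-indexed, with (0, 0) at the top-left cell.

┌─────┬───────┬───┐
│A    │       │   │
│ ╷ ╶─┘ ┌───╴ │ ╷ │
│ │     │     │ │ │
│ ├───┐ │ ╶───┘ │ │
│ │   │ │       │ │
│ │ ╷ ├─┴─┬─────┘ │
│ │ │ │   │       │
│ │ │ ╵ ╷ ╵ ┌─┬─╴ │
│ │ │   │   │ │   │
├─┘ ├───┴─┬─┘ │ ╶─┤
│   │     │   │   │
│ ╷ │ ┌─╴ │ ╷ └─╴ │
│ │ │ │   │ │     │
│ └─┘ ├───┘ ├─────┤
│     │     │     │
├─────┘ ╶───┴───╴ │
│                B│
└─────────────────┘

Using BFS to find shortest path:
Start: (0, 0), End: (8, 8)
Path found:
(0,0) → (0,1) → (1,1) → (1,2) → (1,3) → (0,3) → (0,4) → (0,5) → (0,6) → (1,6) → (1,5) → (1,4) → (2,4) → (2,5) → (2,6) → (2,7) → (1,7) → (0,7) → (0,8) → (1,8) → (2,8) → (3,8) → (4,8) → (4,7) → (5,7) → (5,8) → (6,8) → (6,7) → (6,6) → (5,6) → (5,5) → (6,5) → (7,5) → (7,4) → (7,3) → (8,3) → (8,4) → (8,5) → (8,6) → (8,7) → (8,8)
Number of steps: 40

Solution:

┌─────┬───────┬───┐
│A ↓  │↱ → → ↓│↱ ↓│
│ ╷ ╶─┘ ┌───╴ │ ╷ │
│ │↳ → ↑│↓ ← ↲│↑│↓│
│ ├───┐ │ ╶───┘ │ │
│ │   │ │↳ → → ↑│↓│
│ │ ╷ ├─┴─┬─────┘ │
│ │ │ │   │      ↓│
│ │ │ ╵ ╷ ╵ ┌─┬─╴ │
│ │ │   │   │ │↓ ↲│
├─┘ ├───┴─┬─┘ │ ╶─┤
│   │     │↓ ↰│↳ ↓│
│ ╷ │ ┌─╴ │ ╷ └─╴ │
│ │ │ │   │↓│↑ ← ↲│
│ └─┘ ├───┘ ├─────┤
│     │↓ ← ↲│     │
├─────┘ ╶───┴───╴ │
│      ↳ → → → → B│
└─────────────────┘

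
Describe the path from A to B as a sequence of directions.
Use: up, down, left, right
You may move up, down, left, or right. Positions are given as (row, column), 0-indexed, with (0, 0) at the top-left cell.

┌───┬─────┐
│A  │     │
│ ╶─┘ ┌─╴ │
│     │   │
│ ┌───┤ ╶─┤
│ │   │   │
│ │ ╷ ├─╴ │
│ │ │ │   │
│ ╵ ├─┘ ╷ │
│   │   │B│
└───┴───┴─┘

Finding the path and converting it to directions:
Path through cells: (0,0) → (1,0) → (1,1) → (1,2) → (0,2) → (0,3) → (0,4) → (1,4) → (1,3) → (2,3) → (2,4) → (3,4) → (4,4)
Directions: down, right, right, up, right, right, down, left, down, right, down, down

Solution:

┌───┬─────┐
│A  │↱ → ↓│
│ ╶─┘ ┌─╴ │
│↳ → ↑│↓ ↲│
│ ┌───┤ ╶─┤
│ │   │↳ ↓│
│ │ ╷ ├─╴ │
│ │ │ │  ↓│
│ ╵ ├─┘ ╷ │
│   │   │B│
└───┴───┴─┘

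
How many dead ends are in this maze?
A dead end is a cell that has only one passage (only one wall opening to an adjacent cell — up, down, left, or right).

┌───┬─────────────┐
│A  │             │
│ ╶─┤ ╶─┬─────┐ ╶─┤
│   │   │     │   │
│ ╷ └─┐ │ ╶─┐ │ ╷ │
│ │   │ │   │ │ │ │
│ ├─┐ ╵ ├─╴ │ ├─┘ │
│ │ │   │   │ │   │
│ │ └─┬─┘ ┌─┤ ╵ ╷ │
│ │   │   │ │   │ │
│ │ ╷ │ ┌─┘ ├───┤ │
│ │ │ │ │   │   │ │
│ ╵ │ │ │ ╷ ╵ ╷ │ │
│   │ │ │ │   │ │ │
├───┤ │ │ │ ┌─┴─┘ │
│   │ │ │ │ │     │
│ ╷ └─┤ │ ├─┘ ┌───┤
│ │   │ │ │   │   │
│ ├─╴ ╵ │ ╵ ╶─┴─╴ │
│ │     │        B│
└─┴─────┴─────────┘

Checking each cell for number of passages:

Dead ends found at positions:
  (0, 1)
  (0, 8)
  (2, 7)
  (3, 1)
  (4, 5)
  (6, 7)
  (7, 2)
  (7, 5)
  (8, 7)
  (9, 0)
  (9, 1)
Total dead ends: 11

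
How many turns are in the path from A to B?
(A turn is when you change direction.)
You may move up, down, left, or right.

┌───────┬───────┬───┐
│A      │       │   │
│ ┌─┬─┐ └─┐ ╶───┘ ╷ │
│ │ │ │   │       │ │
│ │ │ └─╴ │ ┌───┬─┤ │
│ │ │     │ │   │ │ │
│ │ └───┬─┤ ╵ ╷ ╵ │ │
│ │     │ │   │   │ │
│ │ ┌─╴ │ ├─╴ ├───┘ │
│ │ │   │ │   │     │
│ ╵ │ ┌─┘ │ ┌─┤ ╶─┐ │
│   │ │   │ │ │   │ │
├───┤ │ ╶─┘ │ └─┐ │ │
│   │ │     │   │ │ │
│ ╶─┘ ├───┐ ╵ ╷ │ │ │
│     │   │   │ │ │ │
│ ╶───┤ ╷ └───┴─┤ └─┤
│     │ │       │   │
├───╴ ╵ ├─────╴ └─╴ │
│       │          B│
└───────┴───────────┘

Directions: down, down, down, down, down, right, up, up, right, right, down, left, down, down, down, left, left, down, right, right, down, right, up, up, right, down, right, right, right, down, right, right
Number of turns: 17

Solution:

┌───────┬───────┬───┐
│A      │       │   │
│ ┌─┬─┐ └─┐ ╶───┘ ╷ │
│↓│ │ │   │       │ │
│ │ │ └─╴ │ ┌───┬─┤ │
│↓│ │     │ │   │ │ │
│ │ └───┬─┤ ╵ ╷ ╵ │ │
│↓│↱ → ↓│ │   │   │ │
│ │ ┌─╴ │ ├─╴ ├───┘ │
│↓│↑│↓ ↲│ │   │     │
│ ╵ │ ┌─┘ │ ┌─┤ ╶─┐ │
│↳ ↑│↓│   │ │ │   │ │
├───┤ │ ╶─┘ │ └─┐ │ │
│   │↓│     │   │ │ │
│ ╶─┘ ├───┐ ╵ ╷ │ │ │
│↓ ← ↲│↱ ↓│   │ │ │ │
│ ╶───┤ ╷ └───┴─┤ └─┤
│↳ → ↓│↑│↳ → → ↓│   │
├───╴ ╵ ├─────╴ └─╴ │
│    ↳ ↑│      ↳ → B│
└───────┴───────────┘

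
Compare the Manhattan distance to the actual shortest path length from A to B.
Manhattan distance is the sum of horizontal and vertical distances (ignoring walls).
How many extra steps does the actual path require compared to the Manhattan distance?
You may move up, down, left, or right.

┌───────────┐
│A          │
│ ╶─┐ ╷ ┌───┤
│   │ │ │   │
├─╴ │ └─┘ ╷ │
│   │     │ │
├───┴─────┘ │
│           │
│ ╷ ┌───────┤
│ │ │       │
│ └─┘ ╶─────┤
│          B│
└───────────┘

Manhattan distance: |5 - 0| + |5 - 0| = 10
Actual path length: 22
Extra steps: 22 - 10 = 12

Solution:

┌───────────┐
│A → ↓      │
│ ╶─┐ ╷ ┌───┤
│   │↓│ │↱ ↓│
├─╴ │ └─┘ ╷ │
│   │↳ → ↑│↓│
├───┴─────┘ │
│↓ ← ← ← ← ↲│
│ ╷ ┌───────┤
│↓│ │       │
│ └─┘ ╶─────┤
│↳ → → → → B│
└───────────┘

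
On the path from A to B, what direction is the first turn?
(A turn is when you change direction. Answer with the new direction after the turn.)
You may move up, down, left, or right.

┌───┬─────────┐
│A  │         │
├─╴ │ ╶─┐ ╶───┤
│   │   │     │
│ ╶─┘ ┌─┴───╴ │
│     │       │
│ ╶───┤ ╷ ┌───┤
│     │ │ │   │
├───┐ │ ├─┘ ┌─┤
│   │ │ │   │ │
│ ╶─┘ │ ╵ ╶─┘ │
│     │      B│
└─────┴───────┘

Directions: right, down, left, down, right, right, up, up, right, right, down, right, right, down, left, left, left, down, down, down, right, right, right
First turn direction: down

Solution:

┌───┬─────────┐
│A ↓│↱ → ↓    │
├─╴ │ ╶─┐ ╶───┤
│↓ ↲│↑  │↳ → ↓│
│ ╶─┘ ┌─┴───╴ │
│↳ → ↑│↓ ← ← ↲│
│ ╶───┤ ╷ ┌───┤
│     │↓│ │   │
├───┐ │ ├─┘ ┌─┤
│   │ │↓│   │ │
│ ╶─┘ │ ╵ ╶─┘ │
│     │↳ → → B│
└─────┴───────┘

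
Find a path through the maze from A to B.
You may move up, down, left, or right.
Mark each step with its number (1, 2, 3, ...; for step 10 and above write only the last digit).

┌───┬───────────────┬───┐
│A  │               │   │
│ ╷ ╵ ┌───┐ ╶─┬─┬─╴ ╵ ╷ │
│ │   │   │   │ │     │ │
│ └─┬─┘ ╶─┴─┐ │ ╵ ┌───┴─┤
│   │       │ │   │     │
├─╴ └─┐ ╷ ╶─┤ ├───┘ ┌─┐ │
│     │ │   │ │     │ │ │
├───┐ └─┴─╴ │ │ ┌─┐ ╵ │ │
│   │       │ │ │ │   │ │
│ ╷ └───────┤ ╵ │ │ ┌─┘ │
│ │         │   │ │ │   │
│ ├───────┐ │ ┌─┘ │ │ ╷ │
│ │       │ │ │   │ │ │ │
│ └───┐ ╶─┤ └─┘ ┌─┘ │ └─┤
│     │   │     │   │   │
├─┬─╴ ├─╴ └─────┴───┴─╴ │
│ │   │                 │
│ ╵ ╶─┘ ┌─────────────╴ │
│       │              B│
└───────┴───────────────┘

Finding the shortest path through the maze:
Path length: 30 steps
Directions: right → down → right → up → right → right → right → down → right → down → down → down → down → right → up → up → right → right → up → right → right → down → down → down → left → down → down → right → down → down

Solution:

┌───┬───────────────┬───┐
│A 1│4 5 6 7        │   │
│ ╷ ╵ ┌───┐ ╶─┬─┬─╴ ╵ ╷ │
│ │2 3│   │8 9│ │     │ │
│ └─┬─┘ ╶─┴─┐ │ ╵ ┌───┴─┤
│   │       │0│   │9 0 1│
├─╴ └─┐ ╷ ╶─┤ ├───┘ ┌─┐ │
│     │ │   │1│6 7 8│ │2│
├───┐ └─┴─╴ │ │ ┌─┐ ╵ │ │
│   │       │2│5│ │   │3│
│ ╷ └───────┤ ╵ │ │ ┌─┘ │
│ │         │3 4│ │ │5 4│
│ ├───────┐ │ ┌─┘ │ │ ╷ │
│ │       │ │ │   │ │6│ │
│ └───┐ ╶─┤ └─┘ ┌─┘ │ └─┤
│     │   │     │   │7 8│
├─┬─╴ ├─╴ └─────┴───┴─╴ │
│ │   │                9│
│ ╵ ╶─┘ ┌─────────────╴ │
│       │              B│
└───────┴───────────────┘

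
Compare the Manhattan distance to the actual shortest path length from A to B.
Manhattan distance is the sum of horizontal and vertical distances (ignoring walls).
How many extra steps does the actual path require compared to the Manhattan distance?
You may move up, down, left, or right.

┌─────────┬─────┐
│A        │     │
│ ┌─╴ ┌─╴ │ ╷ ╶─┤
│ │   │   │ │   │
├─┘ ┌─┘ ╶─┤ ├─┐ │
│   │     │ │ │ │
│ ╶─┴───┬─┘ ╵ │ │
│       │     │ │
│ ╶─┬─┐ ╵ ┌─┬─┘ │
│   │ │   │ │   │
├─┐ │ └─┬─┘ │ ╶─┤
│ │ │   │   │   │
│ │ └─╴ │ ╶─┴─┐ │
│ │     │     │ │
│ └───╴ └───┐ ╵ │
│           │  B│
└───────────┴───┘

Manhattan distance: |7 - 0| + |7 - 0| = 14
Actual path length: 28
Extra steps: 28 - 14 = 14

Solution:

┌─────────┬─────┐
│A → ↓    │↱ ↓  │
│ ┌─╴ ┌─╴ │ ╷ ╶─┤
│ │↓ ↲│   │↑│↳ ↓│
├─┘ ┌─┘ ╶─┤ ├─┐ │
│↓ ↲│     │↑│ │↓│
│ ╶─┴───┬─┘ ╵ │ │
│↳ → → ↓│↱ ↑  │↓│
│ ╶─┬─┐ ╵ ┌─┬─┘ │
│   │ │↳ ↑│ │↓ ↲│
├─┐ │ └─┬─┘ │ ╶─┤
│ │ │   │   │↳ ↓│
│ │ └─╴ │ ╶─┴─┐ │
│ │     │     │↓│
│ └───╴ └───┐ ╵ │
│           │  B│
└───────────┴───┘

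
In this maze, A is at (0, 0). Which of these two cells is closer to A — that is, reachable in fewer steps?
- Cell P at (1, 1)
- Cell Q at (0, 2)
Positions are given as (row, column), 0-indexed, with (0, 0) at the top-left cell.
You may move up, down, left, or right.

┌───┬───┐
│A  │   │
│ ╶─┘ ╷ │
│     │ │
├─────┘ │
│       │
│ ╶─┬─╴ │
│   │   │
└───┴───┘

Shortest path A → P at (1, 1): 2 steps
Shortest path A → Q at (0, 2): 4 steps

P is closer (2 steps vs 4 steps).

Path to P:

┌───┬───┐
│A  │   │
│ ╶─┘ ╷ │
│↳ P  │ │
├─────┘ │
│       │
│ ╶─┬─╴ │
│   │   │
└───┴───┘

Path to Q:

┌───┬───┐
│A  │Q  │
│ ╶─┘ ╷ │
│↳ → ↑│ │
├─────┘ │
│       │
│ ╶─┬─╴ │
│   │   │
└───┴───┘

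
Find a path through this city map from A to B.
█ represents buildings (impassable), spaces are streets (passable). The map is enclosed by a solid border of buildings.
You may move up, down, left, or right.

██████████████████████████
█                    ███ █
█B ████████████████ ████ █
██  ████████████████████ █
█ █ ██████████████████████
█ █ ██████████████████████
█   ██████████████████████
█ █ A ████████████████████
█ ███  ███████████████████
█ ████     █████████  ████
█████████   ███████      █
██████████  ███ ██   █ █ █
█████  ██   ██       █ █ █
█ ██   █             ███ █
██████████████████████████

Finding the shortest path from A to B:
Movement: cardinal only
Path length: 8 steps
Directions: left → up → up → up → up → left → up → left

Solution:

██████████████████████████
█                    ███ █
█B↰████████████████ ████ █
██↑↰████████████████████ █
█ █↑██████████████████████
█ █↑██████████████████████
█  ↑██████████████████████
█ █↑A ████████████████████
█ ███  ███████████████████
█ ████     █████████  ████
█████████   ███████      █
██████████  ███ ██   █ █ █
█████  ██   ██       █ █ █
█ ██   █             ███ █
██████████████████████████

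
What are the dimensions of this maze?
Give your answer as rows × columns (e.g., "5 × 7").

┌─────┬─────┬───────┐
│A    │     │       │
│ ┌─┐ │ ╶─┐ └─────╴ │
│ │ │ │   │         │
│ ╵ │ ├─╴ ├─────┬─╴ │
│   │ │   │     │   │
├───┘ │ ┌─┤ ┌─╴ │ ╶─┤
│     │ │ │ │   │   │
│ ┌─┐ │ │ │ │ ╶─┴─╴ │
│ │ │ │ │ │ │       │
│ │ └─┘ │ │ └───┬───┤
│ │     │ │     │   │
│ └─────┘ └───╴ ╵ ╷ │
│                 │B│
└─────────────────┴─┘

Counting the maze dimensions:
Rows (vertical): 7
Columns (horizontal): 10
Dimensions: 7 × 10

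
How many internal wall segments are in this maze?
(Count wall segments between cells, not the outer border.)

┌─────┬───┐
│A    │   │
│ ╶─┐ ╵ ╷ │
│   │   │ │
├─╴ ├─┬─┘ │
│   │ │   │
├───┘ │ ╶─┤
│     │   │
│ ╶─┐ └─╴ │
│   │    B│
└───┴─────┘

Counting internal wall segments:
Total internal walls: 16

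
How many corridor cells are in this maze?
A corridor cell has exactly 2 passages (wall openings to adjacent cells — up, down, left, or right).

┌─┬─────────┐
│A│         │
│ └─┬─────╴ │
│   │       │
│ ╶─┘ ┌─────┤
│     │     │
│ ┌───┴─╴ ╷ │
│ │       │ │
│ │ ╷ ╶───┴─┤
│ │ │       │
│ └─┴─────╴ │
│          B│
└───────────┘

Counting cells with exactly 2 passages:
Total corridor cells: 26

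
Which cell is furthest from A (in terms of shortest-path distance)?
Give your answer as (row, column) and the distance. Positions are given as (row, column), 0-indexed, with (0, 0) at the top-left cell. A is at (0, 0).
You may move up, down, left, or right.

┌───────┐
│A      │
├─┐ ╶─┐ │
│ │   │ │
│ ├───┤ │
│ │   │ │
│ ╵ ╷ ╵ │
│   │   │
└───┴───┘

Computing BFS distances from A to all cells:
Furthest cell: (1, 0)
Distance: 13 steps

Path from A to the furthest cell:

┌───────┐
│A → → ↓│
├─┐ ╶─┐ │
│B│   │↓│
│ ├───┤ │
│↑│↓ ↰│↓│
│ ╵ ╷ ╵ │
│↑ ↲│↑ ↲│
└───┴───┘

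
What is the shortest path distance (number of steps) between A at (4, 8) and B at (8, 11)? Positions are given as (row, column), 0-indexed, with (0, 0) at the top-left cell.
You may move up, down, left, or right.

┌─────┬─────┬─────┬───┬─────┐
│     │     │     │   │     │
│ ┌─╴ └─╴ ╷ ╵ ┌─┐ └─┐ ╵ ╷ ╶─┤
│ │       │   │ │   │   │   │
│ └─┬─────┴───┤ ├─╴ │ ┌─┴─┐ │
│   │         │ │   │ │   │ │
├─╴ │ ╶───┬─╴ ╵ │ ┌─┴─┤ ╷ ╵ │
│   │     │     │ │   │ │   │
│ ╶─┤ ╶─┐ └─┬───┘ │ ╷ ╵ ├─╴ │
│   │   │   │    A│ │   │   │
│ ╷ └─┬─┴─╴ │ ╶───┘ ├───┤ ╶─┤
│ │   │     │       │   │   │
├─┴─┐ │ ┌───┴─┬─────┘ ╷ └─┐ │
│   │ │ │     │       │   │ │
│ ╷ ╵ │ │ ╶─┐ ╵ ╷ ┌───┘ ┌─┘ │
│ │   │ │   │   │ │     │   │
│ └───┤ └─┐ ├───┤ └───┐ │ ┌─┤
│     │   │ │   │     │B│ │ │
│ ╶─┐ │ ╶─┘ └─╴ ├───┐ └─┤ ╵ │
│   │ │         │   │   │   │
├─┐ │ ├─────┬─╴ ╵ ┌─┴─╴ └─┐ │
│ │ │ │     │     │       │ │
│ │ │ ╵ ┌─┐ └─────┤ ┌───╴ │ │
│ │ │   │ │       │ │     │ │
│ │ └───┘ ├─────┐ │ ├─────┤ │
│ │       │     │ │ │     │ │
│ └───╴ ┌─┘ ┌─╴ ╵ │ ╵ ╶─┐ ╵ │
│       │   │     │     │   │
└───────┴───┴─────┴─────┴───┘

Finding path from (4, 8) to (8, 11):
Path: (4,8) → (4,7) → (4,6) → (5,6) → (5,7) → (5,8) → (5,9) → (4,9) → (3,9) → (3,10) → (4,10) → (4,11) → (3,11) → (2,11) → (2,12) → (3,12) → (3,13) → (4,13) → (4,12) → (5,12) → (5,13) → (6,13) → (7,13) → (7,12) → (8,12) → (9,12) → (9,13) → (10,13) → (11,13) → (12,13) → (13,13) → (13,12) → (12,12) → (12,11) → (12,10) → (13,10) → (13,9) → (12,9) → (11,9) → (10,9) → (10,10) → (10,11) → (9,11) → (9,10) → (8,10) → (8,9) → (8,8) → (7,8) → (6,8) → (6,9) → (6,10) → (5,10) → (5,11) → (6,11) → (7,11) → (8,11)
Distance: 55 steps

Solution:

┌─────┬─────┬─────┬───┬─────┐
│     │     │     │   │     │
│ ┌─╴ └─╴ ╷ ╵ ┌─┐ └─┐ ╵ ╷ ╶─┤
│ │       │   │ │   │   │   │
│ └─┬─────┴───┤ ├─╴ │ ┌─┴─┐ │
│   │         │ │   │ │↱ ↓│ │
├─╴ │ ╶───┬─╴ ╵ │ ┌─┴─┤ ╷ ╵ │
│   │     │     │ │↱ ↓│↑│↳ ↓│
│ ╶─┤ ╶─┐ └─┬───┘ │ ╷ ╵ ├─╴ │
│   │   │   │↓ ← A│↑│↳ ↑│↓ ↲│
│ ╷ └─┬─┴─╴ │ ╶───┘ ├───┤ ╶─┤
│ │   │     │↳ → → ↑│↱ ↓│↳ ↓│
├─┴─┐ │ ┌───┴─┬─────┘ ╷ └─┐ │
│   │ │ │     │  ↱ → ↑│↓  │↓│
│ ╷ ╵ │ │ ╶─┐ ╵ ╷ ┌───┘ ┌─┘ │
│ │   │ │   │   │↑│    ↓│↓ ↲│
│ └───┤ └─┐ ├───┤ └───┐ │ ┌─┤
│     │   │ │   │↑ ← ↰│B│↓│ │
│ ╶─┐ │ ╶─┘ └─╴ ├───┐ └─┤ ╵ │
│   │ │         │   │↑ ↰│↳ ↓│
├─┐ │ ├─────┬─╴ ╵ ┌─┴─╴ └─┐ │
│ │ │ │     │     │↱ → ↑  │↓│
│ │ │ ╵ ┌─┐ └─────┤ ┌───╴ │ │
│ │ │   │ │       │↑│     │↓│
│ │ └───┘ ├─────┐ │ ├─────┤ │
│ │       │     │ │↑│↓ ← ↰│↓│
│ └───╴ ┌─┘ ┌─╴ ╵ │ ╵ ╶─┐ ╵ │
│       │   │     │↑ ↲  │↑ ↲│
└───────┴───┴─────┴─────┴───┘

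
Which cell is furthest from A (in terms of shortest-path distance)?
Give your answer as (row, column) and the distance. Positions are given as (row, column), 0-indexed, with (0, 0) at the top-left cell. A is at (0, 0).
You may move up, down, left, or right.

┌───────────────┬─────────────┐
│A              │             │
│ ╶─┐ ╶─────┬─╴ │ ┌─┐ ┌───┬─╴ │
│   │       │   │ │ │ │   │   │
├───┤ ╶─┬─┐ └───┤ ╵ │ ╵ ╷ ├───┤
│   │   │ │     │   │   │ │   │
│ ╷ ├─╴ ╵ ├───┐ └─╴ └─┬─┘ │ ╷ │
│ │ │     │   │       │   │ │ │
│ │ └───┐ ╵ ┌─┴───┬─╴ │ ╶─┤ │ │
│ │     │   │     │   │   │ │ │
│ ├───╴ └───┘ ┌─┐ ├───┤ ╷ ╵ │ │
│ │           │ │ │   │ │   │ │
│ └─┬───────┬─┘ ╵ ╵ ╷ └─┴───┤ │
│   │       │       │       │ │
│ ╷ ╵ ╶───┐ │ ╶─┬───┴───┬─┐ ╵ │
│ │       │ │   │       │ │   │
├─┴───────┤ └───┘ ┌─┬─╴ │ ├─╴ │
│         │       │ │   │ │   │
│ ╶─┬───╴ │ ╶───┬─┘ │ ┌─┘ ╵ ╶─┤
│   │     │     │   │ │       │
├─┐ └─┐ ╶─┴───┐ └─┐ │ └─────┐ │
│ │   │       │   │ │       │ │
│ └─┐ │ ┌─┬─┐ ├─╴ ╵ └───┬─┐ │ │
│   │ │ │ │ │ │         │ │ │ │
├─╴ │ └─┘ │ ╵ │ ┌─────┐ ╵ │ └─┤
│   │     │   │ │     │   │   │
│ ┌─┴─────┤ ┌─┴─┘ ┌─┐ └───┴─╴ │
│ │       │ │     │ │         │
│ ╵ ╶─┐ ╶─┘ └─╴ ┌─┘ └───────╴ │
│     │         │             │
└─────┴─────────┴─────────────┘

Computing BFS distances from A to all cells:
Furthest cell: (11, 4)
Distance: 129 steps

Path from A to the furthest cell:

┌───────────────┬─────────────┐
│A → ↓          │↱ → ↓        │
│ ╶─┐ ╶─────┬─╴ │ ┌─┐ ┌───┬─╴ │
│   │↳ → → ↓│   │↑│ │↓│↱ ↓│   │
├───┤ ╶─┬─┐ └───┤ ╵ │ ╵ ╷ ├───┤
│↓ ↰│   │ │↳ → ↓│↑ ↰│↳ ↑│↓│↱ ↓│
│ ╷ ├─╴ ╵ ├───┐ └─╴ └─┬─┘ │ ╷ │
│↓│↑│     │   │↳ → ↑  │↓ ↲│↑│↓│
│ │ └───┐ ╵ ┌─┴───┬─╴ │ ╶─┤ │ │
│↓│↑ ← ↰│   │↓ ← ↰│   │↳ ↓│↑│↓│
│ ├───╴ └───┘ ┌─┐ ├───┤ ╷ ╵ │ │
│↓│    ↑ ← ← ↲│ │↑│↓ ↰│ │↳ ↑│↓│
│ └─┬───────┬─┘ ╵ ╵ ╷ └─┴───┤ │
│↳ ↓│↱ → → ↓│    ↑ ↲│↑ ← ← ↰│↓│
│ ╷ ╵ ╶───┐ │ ╶─┬───┴───┬─┐ ╵ │
│ │↳ ↑    │↓│   │↱ → → ↓│ │↑ ↲│
├─┴───────┤ └───┘ ┌─┬─╴ │ ├─╴ │
│↓ ← ← ← ↰│↳ → → ↑│ │↓ ↲│ │   │
│ ╶─┬───╴ │ ╶───┬─┘ │ ┌─┘ ╵ ╶─┤
│↳ ↓│  ↱ ↑│     │   │↓│       │
├─┐ └─┐ ╶─┴───┐ └─┐ │ └─────┐ │
│ │↳ ↓│↑ ← ← ↰│   │ │↳ → → ↓│ │
│ └─┐ │ ┌─┬─┐ ├─╴ ╵ └───┬─┐ │ │
│   │↓│ │B│ │↑│         │ │↓│ │
├─╴ │ └─┘ │ ╵ │ ┌─────┐ ╵ │ └─┤
│   │↳ → ↑│↱ ↑│ │↓ ← ↰│   │↳ ↓│
│ ┌─┴─────┤ ┌─┴─┘ ┌─┐ └───┴─╴ │
│ │       │↑│  ↓ ↲│ │↑ ← ← ← ↲│
│ ╵ ╶─┐ ╶─┘ └─╴ ┌─┘ └───────╴ │
│     │    ↑ ← ↲│             │
└─────┴─────────┴─────────────┘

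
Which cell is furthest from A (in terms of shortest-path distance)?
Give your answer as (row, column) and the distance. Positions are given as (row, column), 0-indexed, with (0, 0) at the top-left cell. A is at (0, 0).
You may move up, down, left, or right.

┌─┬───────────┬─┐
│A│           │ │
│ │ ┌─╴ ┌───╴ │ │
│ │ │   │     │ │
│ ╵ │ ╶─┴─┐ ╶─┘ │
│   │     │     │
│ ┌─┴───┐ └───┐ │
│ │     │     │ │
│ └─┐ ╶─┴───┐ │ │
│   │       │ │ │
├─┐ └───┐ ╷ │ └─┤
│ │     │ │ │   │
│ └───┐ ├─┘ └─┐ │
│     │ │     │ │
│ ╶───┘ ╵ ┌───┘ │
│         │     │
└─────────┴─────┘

Computing BFS distances from A to all cells:
Furthest cell: (7, 5)
Distance: 22 steps

Path from A to the furthest cell:

┌─┬───────────┬─┐
│A│↱ → ↓      │ │
│ │ ┌─╴ ┌───╴ │ │
│↓│↑│↓ ↲│     │ │
│ ╵ │ ╶─┴─┐ ╶─┘ │
│↳ ↑│↳ → ↓│     │
│ ┌─┴───┐ └───┐ │
│ │     │↳ → ↓│ │
│ └─┐ ╶─┴───┐ │ │
│   │       │↓│ │
├─┐ └───┐ ╷ │ └─┤
│ │     │ │ │↳ ↓│
│ └───┐ ├─┘ └─┐ │
│     │ │     │↓│
│ ╶───┘ ╵ ┌───┘ │
│         │B ← ↲│
└─────────┴─────┘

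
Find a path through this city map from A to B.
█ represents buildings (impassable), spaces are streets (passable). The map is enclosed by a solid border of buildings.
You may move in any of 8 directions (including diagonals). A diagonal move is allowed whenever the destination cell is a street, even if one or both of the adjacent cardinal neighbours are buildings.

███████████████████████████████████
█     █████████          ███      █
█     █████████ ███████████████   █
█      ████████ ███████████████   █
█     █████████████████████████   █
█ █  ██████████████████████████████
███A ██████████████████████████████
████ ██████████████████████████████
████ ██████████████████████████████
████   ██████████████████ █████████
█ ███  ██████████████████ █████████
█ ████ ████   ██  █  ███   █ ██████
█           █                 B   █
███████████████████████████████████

Finding the shortest path from A to B:
Movement: 8-directional
Path length: 29 steps
Directions: down-right → down → down → down-right → down-right → down-right → right → right → right → right → up-right → right → down-right → right → right → right → right → right → right → right → right → right → right → right → right → right → right → right → right

Solution:

███████████████████████████████████
█     █████████          ███      █
█     █████████ ███████████████   █
█      ████████ ███████████████   █
█     █████████████████████████   █
█ █  ██████████████████████████████
███A ██████████████████████████████
████↓██████████████████████████████
████↓██████████████████████████████
████↘  ██████████████████ █████████
█ ███↘ ██████████████████ █████████
█ ████↘████ →↘██  █  ███   █ ██████
█      →→→→↗█ →→→→→→→→→→→→→→→→B   █
███████████████████████████████████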